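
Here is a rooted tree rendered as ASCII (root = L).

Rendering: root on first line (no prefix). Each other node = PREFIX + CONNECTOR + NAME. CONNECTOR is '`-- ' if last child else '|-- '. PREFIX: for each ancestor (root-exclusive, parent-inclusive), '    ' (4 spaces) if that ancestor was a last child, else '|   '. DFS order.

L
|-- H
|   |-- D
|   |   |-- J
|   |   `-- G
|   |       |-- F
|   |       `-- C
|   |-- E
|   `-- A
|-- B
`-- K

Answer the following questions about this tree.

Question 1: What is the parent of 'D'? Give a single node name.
Answer: H

Derivation:
Scan adjacency: D appears as child of H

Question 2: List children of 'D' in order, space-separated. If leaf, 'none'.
Answer: J G

Derivation:
Node D's children (from adjacency): J, G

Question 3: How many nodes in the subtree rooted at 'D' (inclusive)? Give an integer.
Answer: 5

Derivation:
Subtree rooted at D contains: C, D, F, G, J
Count = 5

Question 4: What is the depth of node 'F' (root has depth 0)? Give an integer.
Answer: 4

Derivation:
Path from root to F: L -> H -> D -> G -> F
Depth = number of edges = 4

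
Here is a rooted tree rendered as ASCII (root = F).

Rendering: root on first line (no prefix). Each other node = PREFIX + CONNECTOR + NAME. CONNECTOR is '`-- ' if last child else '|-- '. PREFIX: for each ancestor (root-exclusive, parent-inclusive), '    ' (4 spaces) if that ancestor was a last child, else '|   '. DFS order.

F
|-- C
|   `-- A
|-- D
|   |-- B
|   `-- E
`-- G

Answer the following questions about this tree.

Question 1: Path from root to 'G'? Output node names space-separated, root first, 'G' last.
Answer: F G

Derivation:
Walk down from root: F -> G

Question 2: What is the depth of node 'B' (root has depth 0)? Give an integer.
Path from root to B: F -> D -> B
Depth = number of edges = 2

Answer: 2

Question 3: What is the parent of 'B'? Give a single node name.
Scan adjacency: B appears as child of D

Answer: D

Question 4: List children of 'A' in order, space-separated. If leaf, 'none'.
Node A's children (from adjacency): (leaf)

Answer: none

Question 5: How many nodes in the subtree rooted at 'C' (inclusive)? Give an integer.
Answer: 2

Derivation:
Subtree rooted at C contains: A, C
Count = 2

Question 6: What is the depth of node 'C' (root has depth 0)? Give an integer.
Path from root to C: F -> C
Depth = number of edges = 1

Answer: 1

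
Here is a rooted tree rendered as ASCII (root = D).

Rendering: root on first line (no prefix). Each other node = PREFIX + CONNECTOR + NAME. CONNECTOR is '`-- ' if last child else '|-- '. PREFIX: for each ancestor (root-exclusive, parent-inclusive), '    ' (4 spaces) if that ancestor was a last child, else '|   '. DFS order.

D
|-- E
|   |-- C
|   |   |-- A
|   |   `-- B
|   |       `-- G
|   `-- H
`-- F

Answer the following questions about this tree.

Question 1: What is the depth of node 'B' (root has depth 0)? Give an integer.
Answer: 3

Derivation:
Path from root to B: D -> E -> C -> B
Depth = number of edges = 3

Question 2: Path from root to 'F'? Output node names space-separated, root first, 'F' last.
Walk down from root: D -> F

Answer: D F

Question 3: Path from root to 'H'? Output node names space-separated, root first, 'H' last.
Walk down from root: D -> E -> H

Answer: D E H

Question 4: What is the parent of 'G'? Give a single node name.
Answer: B

Derivation:
Scan adjacency: G appears as child of B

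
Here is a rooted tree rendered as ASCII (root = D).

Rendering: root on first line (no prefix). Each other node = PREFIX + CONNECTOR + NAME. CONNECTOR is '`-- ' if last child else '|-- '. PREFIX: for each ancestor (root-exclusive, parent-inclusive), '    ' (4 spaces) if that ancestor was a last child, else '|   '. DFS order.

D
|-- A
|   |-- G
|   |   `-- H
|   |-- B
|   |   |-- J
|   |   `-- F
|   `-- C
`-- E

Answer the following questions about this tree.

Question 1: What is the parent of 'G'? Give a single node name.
Scan adjacency: G appears as child of A

Answer: A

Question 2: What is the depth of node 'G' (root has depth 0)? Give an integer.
Answer: 2

Derivation:
Path from root to G: D -> A -> G
Depth = number of edges = 2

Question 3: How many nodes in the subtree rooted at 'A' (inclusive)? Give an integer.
Answer: 7

Derivation:
Subtree rooted at A contains: A, B, C, F, G, H, J
Count = 7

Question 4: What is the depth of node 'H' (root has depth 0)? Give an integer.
Answer: 3

Derivation:
Path from root to H: D -> A -> G -> H
Depth = number of edges = 3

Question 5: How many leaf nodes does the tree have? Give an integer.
Answer: 5

Derivation:
Leaves (nodes with no children): C, E, F, H, J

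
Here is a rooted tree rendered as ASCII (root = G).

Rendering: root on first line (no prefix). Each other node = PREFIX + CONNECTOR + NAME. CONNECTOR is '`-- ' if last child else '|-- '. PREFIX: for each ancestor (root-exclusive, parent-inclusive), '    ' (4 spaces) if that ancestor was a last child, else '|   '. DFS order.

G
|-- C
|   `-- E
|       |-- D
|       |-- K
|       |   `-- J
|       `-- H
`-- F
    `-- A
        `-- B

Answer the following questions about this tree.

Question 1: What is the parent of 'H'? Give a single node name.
Answer: E

Derivation:
Scan adjacency: H appears as child of E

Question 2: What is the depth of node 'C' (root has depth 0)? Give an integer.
Answer: 1

Derivation:
Path from root to C: G -> C
Depth = number of edges = 1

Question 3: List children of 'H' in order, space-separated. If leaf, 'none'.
Node H's children (from adjacency): (leaf)

Answer: none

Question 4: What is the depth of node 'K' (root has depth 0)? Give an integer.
Path from root to K: G -> C -> E -> K
Depth = number of edges = 3

Answer: 3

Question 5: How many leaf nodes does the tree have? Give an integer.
Answer: 4

Derivation:
Leaves (nodes with no children): B, D, H, J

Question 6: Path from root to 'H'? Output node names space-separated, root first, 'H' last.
Walk down from root: G -> C -> E -> H

Answer: G C E H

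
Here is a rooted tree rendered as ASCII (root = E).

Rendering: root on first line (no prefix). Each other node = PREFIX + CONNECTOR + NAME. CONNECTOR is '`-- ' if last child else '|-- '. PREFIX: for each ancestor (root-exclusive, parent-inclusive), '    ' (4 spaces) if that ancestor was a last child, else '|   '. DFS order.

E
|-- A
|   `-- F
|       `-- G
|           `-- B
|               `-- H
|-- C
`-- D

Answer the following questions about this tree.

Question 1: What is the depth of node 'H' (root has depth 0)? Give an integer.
Answer: 5

Derivation:
Path from root to H: E -> A -> F -> G -> B -> H
Depth = number of edges = 5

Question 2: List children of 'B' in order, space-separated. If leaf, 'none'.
Answer: H

Derivation:
Node B's children (from adjacency): H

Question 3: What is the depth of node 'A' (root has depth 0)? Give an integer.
Answer: 1

Derivation:
Path from root to A: E -> A
Depth = number of edges = 1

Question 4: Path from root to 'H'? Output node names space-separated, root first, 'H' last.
Walk down from root: E -> A -> F -> G -> B -> H

Answer: E A F G B H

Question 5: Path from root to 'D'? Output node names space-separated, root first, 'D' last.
Walk down from root: E -> D

Answer: E D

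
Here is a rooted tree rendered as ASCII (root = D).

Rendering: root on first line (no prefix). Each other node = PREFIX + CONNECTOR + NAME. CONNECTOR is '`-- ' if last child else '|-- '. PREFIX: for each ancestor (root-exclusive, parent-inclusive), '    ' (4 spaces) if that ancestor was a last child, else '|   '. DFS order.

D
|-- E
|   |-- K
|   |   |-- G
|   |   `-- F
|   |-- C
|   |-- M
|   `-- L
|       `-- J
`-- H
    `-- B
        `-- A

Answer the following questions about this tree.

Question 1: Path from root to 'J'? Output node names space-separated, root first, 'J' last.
Answer: D E L J

Derivation:
Walk down from root: D -> E -> L -> J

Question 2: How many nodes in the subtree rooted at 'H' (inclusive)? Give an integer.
Answer: 3

Derivation:
Subtree rooted at H contains: A, B, H
Count = 3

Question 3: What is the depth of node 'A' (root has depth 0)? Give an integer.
Answer: 3

Derivation:
Path from root to A: D -> H -> B -> A
Depth = number of edges = 3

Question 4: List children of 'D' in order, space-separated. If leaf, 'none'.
Answer: E H

Derivation:
Node D's children (from adjacency): E, H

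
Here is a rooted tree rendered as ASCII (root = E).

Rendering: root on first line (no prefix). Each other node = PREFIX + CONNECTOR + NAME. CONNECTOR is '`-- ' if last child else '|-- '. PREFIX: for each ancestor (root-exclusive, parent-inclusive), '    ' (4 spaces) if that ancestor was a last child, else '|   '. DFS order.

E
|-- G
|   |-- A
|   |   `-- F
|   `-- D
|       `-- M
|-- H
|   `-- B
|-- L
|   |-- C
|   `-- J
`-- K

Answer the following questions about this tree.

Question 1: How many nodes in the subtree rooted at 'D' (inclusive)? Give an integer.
Answer: 2

Derivation:
Subtree rooted at D contains: D, M
Count = 2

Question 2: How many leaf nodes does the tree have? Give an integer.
Leaves (nodes with no children): B, C, F, J, K, M

Answer: 6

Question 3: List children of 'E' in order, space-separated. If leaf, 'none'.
Answer: G H L K

Derivation:
Node E's children (from adjacency): G, H, L, K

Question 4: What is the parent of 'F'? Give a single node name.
Scan adjacency: F appears as child of A

Answer: A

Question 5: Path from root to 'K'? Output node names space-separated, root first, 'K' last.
Answer: E K

Derivation:
Walk down from root: E -> K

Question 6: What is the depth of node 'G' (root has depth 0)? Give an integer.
Answer: 1

Derivation:
Path from root to G: E -> G
Depth = number of edges = 1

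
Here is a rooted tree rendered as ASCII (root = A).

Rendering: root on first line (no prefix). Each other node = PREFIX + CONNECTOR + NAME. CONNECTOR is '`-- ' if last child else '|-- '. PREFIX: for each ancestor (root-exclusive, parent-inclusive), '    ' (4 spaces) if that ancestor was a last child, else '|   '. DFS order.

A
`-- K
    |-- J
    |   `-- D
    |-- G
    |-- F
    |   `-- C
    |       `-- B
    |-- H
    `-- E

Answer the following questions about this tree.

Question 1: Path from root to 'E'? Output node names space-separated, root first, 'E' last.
Answer: A K E

Derivation:
Walk down from root: A -> K -> E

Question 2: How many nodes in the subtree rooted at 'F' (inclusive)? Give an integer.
Subtree rooted at F contains: B, C, F
Count = 3

Answer: 3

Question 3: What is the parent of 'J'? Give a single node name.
Answer: K

Derivation:
Scan adjacency: J appears as child of K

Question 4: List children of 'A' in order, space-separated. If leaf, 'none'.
Node A's children (from adjacency): K

Answer: K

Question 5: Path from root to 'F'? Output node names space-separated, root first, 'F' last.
Answer: A K F

Derivation:
Walk down from root: A -> K -> F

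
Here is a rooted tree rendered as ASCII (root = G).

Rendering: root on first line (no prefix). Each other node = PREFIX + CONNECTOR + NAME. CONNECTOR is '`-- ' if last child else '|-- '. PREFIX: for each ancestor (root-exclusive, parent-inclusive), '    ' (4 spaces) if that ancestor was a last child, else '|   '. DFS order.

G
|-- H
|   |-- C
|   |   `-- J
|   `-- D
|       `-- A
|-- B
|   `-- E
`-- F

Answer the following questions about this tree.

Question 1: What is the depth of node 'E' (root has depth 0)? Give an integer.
Path from root to E: G -> B -> E
Depth = number of edges = 2

Answer: 2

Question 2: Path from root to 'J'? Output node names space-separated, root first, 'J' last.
Walk down from root: G -> H -> C -> J

Answer: G H C J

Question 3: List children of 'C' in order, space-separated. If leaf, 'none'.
Answer: J

Derivation:
Node C's children (from adjacency): J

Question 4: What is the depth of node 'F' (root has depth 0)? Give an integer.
Path from root to F: G -> F
Depth = number of edges = 1

Answer: 1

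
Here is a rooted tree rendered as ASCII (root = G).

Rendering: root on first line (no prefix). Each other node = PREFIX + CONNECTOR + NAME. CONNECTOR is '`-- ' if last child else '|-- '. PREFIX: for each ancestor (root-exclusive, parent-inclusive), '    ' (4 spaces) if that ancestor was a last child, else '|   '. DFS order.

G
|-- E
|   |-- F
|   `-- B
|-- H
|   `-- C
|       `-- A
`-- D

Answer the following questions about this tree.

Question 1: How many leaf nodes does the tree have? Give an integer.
Answer: 4

Derivation:
Leaves (nodes with no children): A, B, D, F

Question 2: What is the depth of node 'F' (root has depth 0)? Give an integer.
Answer: 2

Derivation:
Path from root to F: G -> E -> F
Depth = number of edges = 2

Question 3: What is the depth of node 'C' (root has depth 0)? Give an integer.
Answer: 2

Derivation:
Path from root to C: G -> H -> C
Depth = number of edges = 2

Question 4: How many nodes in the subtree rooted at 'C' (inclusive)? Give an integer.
Answer: 2

Derivation:
Subtree rooted at C contains: A, C
Count = 2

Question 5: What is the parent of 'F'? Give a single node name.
Scan adjacency: F appears as child of E

Answer: E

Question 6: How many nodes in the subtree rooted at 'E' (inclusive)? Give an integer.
Answer: 3

Derivation:
Subtree rooted at E contains: B, E, F
Count = 3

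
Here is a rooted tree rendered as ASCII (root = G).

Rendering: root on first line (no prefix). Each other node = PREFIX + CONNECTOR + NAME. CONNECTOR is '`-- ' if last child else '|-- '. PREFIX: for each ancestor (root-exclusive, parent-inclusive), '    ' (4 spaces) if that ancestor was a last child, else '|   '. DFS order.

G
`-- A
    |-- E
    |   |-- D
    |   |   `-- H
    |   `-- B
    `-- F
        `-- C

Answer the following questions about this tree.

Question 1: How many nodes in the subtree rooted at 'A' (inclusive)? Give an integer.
Subtree rooted at A contains: A, B, C, D, E, F, H
Count = 7

Answer: 7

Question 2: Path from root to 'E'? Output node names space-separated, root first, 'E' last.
Answer: G A E

Derivation:
Walk down from root: G -> A -> E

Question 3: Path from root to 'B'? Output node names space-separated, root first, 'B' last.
Walk down from root: G -> A -> E -> B

Answer: G A E B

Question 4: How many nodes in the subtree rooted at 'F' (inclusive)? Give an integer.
Subtree rooted at F contains: C, F
Count = 2

Answer: 2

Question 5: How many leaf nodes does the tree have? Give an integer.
Answer: 3

Derivation:
Leaves (nodes with no children): B, C, H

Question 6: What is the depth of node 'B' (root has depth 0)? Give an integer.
Path from root to B: G -> A -> E -> B
Depth = number of edges = 3

Answer: 3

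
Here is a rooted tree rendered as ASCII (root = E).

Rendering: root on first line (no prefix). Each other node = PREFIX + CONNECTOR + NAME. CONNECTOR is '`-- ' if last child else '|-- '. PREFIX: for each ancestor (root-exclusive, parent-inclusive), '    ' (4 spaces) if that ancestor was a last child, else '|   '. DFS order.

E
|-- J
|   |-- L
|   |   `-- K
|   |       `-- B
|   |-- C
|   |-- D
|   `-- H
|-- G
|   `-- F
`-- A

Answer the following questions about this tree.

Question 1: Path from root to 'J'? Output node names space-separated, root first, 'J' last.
Answer: E J

Derivation:
Walk down from root: E -> J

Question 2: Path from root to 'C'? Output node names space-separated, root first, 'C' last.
Walk down from root: E -> J -> C

Answer: E J C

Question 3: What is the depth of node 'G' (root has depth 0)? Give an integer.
Path from root to G: E -> G
Depth = number of edges = 1

Answer: 1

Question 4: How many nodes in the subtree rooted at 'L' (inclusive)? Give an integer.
Subtree rooted at L contains: B, K, L
Count = 3

Answer: 3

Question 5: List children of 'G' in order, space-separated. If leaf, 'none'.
Node G's children (from adjacency): F

Answer: F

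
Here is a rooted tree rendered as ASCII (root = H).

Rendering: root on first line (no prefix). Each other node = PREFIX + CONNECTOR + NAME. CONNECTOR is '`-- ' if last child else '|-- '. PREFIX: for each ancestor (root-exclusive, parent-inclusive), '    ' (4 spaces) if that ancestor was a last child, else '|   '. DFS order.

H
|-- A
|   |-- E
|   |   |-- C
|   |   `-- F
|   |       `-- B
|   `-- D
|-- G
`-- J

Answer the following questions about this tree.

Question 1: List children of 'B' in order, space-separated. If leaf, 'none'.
Answer: none

Derivation:
Node B's children (from adjacency): (leaf)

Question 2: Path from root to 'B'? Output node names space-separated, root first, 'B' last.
Answer: H A E F B

Derivation:
Walk down from root: H -> A -> E -> F -> B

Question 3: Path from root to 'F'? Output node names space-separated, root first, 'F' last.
Answer: H A E F

Derivation:
Walk down from root: H -> A -> E -> F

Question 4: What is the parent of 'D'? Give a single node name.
Scan adjacency: D appears as child of A

Answer: A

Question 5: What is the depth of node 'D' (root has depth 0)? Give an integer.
Path from root to D: H -> A -> D
Depth = number of edges = 2

Answer: 2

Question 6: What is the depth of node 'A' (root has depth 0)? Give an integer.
Answer: 1

Derivation:
Path from root to A: H -> A
Depth = number of edges = 1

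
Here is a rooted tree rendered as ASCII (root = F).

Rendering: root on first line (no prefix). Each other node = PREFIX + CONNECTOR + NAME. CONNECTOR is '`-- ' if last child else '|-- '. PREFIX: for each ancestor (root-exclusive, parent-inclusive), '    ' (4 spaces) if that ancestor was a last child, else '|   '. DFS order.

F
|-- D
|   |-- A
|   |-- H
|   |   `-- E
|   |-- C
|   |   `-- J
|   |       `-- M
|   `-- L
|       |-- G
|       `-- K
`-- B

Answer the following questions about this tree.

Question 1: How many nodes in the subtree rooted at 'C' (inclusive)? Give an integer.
Answer: 3

Derivation:
Subtree rooted at C contains: C, J, M
Count = 3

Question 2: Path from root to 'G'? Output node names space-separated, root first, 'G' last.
Answer: F D L G

Derivation:
Walk down from root: F -> D -> L -> G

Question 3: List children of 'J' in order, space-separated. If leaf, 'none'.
Node J's children (from adjacency): M

Answer: M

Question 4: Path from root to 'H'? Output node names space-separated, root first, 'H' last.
Answer: F D H

Derivation:
Walk down from root: F -> D -> H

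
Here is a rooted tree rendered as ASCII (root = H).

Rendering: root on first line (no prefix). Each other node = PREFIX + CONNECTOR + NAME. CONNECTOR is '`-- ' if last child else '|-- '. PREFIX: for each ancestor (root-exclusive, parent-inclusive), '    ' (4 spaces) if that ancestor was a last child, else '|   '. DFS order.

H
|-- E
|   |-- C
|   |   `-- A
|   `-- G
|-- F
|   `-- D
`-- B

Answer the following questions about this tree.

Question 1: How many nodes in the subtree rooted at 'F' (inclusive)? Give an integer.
Answer: 2

Derivation:
Subtree rooted at F contains: D, F
Count = 2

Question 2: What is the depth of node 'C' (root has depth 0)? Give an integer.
Path from root to C: H -> E -> C
Depth = number of edges = 2

Answer: 2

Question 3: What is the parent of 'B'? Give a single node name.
Answer: H

Derivation:
Scan adjacency: B appears as child of H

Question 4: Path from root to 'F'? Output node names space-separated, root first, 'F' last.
Answer: H F

Derivation:
Walk down from root: H -> F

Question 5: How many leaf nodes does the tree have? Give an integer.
Answer: 4

Derivation:
Leaves (nodes with no children): A, B, D, G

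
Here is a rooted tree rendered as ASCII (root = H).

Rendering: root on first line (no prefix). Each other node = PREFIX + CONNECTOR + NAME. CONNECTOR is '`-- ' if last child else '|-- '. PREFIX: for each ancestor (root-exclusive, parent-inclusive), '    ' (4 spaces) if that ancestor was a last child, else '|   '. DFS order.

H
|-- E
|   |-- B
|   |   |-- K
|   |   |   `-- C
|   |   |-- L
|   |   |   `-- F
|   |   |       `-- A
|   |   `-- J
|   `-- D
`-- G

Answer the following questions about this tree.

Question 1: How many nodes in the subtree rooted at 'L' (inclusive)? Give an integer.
Subtree rooted at L contains: A, F, L
Count = 3

Answer: 3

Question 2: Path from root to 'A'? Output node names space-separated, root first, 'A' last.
Answer: H E B L F A

Derivation:
Walk down from root: H -> E -> B -> L -> F -> A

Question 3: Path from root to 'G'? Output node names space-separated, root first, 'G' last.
Walk down from root: H -> G

Answer: H G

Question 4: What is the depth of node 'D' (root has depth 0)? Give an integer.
Path from root to D: H -> E -> D
Depth = number of edges = 2

Answer: 2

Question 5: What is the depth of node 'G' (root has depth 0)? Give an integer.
Answer: 1

Derivation:
Path from root to G: H -> G
Depth = number of edges = 1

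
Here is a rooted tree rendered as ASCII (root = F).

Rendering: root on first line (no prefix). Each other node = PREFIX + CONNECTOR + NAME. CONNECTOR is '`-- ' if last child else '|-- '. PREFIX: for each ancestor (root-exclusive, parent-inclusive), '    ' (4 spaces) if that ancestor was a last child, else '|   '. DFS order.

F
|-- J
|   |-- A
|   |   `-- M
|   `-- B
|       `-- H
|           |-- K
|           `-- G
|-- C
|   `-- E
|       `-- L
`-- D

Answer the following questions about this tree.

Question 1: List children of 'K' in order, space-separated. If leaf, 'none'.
Answer: none

Derivation:
Node K's children (from adjacency): (leaf)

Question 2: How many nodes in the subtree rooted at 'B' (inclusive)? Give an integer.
Answer: 4

Derivation:
Subtree rooted at B contains: B, G, H, K
Count = 4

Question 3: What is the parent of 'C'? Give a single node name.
Answer: F

Derivation:
Scan adjacency: C appears as child of F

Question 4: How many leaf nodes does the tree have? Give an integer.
Leaves (nodes with no children): D, G, K, L, M

Answer: 5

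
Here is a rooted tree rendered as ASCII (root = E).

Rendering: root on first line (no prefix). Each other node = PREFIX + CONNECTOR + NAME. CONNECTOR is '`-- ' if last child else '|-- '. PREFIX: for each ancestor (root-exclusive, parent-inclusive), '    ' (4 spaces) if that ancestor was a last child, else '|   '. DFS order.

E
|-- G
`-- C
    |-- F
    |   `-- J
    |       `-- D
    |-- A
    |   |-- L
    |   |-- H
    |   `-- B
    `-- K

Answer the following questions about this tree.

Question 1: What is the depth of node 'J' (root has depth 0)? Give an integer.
Answer: 3

Derivation:
Path from root to J: E -> C -> F -> J
Depth = number of edges = 3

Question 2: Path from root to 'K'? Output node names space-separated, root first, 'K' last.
Answer: E C K

Derivation:
Walk down from root: E -> C -> K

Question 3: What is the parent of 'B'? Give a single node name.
Answer: A

Derivation:
Scan adjacency: B appears as child of A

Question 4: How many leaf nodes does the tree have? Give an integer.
Answer: 6

Derivation:
Leaves (nodes with no children): B, D, G, H, K, L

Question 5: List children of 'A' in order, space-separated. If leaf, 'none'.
Answer: L H B

Derivation:
Node A's children (from adjacency): L, H, B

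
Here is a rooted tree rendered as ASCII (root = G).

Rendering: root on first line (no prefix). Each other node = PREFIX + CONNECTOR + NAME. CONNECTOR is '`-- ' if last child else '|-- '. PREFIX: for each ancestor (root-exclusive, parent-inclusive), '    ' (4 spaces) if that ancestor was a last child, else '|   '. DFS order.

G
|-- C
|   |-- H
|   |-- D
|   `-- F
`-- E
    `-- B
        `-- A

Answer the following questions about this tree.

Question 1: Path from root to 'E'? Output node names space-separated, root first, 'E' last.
Answer: G E

Derivation:
Walk down from root: G -> E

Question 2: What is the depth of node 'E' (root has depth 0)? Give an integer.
Path from root to E: G -> E
Depth = number of edges = 1

Answer: 1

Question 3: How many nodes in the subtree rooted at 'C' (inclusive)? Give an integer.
Subtree rooted at C contains: C, D, F, H
Count = 4

Answer: 4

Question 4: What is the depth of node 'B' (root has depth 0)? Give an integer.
Path from root to B: G -> E -> B
Depth = number of edges = 2

Answer: 2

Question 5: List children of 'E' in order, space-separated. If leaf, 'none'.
Answer: B

Derivation:
Node E's children (from adjacency): B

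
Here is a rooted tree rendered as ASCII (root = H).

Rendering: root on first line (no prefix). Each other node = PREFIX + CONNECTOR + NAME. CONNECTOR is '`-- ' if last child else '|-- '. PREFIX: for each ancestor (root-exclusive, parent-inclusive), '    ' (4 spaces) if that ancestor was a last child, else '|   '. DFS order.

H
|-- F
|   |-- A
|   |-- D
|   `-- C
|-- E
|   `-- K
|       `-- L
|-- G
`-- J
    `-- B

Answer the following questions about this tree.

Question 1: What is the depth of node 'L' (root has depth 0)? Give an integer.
Answer: 3

Derivation:
Path from root to L: H -> E -> K -> L
Depth = number of edges = 3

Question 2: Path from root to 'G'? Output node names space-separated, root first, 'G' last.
Answer: H G

Derivation:
Walk down from root: H -> G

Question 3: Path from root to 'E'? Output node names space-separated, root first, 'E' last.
Answer: H E

Derivation:
Walk down from root: H -> E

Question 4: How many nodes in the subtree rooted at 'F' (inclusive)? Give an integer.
Answer: 4

Derivation:
Subtree rooted at F contains: A, C, D, F
Count = 4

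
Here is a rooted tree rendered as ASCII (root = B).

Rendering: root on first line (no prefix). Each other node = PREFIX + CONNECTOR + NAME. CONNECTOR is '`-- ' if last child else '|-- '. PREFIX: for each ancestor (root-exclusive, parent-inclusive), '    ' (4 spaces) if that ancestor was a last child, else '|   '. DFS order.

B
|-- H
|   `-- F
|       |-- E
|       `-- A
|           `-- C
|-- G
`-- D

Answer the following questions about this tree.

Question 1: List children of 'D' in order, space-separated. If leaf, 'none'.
Answer: none

Derivation:
Node D's children (from adjacency): (leaf)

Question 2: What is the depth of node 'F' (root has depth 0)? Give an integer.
Answer: 2

Derivation:
Path from root to F: B -> H -> F
Depth = number of edges = 2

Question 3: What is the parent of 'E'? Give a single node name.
Scan adjacency: E appears as child of F

Answer: F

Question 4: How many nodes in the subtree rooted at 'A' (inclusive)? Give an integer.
Answer: 2

Derivation:
Subtree rooted at A contains: A, C
Count = 2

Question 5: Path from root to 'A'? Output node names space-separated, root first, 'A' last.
Answer: B H F A

Derivation:
Walk down from root: B -> H -> F -> A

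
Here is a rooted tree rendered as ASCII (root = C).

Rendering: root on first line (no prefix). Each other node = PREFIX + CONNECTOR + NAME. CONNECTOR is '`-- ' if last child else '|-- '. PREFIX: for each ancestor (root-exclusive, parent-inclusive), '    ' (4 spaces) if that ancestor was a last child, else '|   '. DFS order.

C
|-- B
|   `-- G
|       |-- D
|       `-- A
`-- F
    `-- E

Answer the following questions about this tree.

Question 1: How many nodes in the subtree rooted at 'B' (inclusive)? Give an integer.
Subtree rooted at B contains: A, B, D, G
Count = 4

Answer: 4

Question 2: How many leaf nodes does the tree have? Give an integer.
Answer: 3

Derivation:
Leaves (nodes with no children): A, D, E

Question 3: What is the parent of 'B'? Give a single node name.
Scan adjacency: B appears as child of C

Answer: C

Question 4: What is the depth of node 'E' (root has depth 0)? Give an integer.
Answer: 2

Derivation:
Path from root to E: C -> F -> E
Depth = number of edges = 2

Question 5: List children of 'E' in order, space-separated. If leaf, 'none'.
Node E's children (from adjacency): (leaf)

Answer: none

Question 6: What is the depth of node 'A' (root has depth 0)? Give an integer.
Answer: 3

Derivation:
Path from root to A: C -> B -> G -> A
Depth = number of edges = 3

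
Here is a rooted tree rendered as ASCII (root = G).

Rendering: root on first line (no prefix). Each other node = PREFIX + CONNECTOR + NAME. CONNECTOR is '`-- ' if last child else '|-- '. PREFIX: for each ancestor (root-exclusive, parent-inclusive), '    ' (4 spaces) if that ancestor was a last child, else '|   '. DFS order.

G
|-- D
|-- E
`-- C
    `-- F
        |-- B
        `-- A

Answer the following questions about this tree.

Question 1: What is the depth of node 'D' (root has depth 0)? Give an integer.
Answer: 1

Derivation:
Path from root to D: G -> D
Depth = number of edges = 1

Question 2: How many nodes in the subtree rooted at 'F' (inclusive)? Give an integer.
Subtree rooted at F contains: A, B, F
Count = 3

Answer: 3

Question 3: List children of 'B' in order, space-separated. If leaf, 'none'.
Answer: none

Derivation:
Node B's children (from adjacency): (leaf)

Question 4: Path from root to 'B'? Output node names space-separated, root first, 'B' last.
Walk down from root: G -> C -> F -> B

Answer: G C F B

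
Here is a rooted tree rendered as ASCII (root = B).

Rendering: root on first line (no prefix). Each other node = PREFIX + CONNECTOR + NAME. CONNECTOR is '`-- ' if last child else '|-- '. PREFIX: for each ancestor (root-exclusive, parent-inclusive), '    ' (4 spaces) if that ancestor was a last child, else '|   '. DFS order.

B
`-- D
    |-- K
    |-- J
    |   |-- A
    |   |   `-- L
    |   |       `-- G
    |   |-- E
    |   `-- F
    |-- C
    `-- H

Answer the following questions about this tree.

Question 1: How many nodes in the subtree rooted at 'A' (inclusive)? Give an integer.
Subtree rooted at A contains: A, G, L
Count = 3

Answer: 3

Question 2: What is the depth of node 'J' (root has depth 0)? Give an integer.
Path from root to J: B -> D -> J
Depth = number of edges = 2

Answer: 2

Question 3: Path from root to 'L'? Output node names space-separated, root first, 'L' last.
Walk down from root: B -> D -> J -> A -> L

Answer: B D J A L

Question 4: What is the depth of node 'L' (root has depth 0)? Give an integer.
Answer: 4

Derivation:
Path from root to L: B -> D -> J -> A -> L
Depth = number of edges = 4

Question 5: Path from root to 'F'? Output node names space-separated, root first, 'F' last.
Answer: B D J F

Derivation:
Walk down from root: B -> D -> J -> F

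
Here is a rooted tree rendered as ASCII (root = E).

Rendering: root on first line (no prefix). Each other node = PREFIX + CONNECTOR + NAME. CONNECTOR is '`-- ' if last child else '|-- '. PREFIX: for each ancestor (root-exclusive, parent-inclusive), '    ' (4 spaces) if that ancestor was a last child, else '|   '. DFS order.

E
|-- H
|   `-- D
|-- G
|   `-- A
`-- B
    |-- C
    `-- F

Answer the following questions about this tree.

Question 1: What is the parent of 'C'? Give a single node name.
Scan adjacency: C appears as child of B

Answer: B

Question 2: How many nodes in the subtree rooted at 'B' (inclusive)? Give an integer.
Answer: 3

Derivation:
Subtree rooted at B contains: B, C, F
Count = 3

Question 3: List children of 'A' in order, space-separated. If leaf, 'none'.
Node A's children (from adjacency): (leaf)

Answer: none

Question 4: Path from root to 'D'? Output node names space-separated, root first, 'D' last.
Answer: E H D

Derivation:
Walk down from root: E -> H -> D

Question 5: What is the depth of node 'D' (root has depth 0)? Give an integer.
Answer: 2

Derivation:
Path from root to D: E -> H -> D
Depth = number of edges = 2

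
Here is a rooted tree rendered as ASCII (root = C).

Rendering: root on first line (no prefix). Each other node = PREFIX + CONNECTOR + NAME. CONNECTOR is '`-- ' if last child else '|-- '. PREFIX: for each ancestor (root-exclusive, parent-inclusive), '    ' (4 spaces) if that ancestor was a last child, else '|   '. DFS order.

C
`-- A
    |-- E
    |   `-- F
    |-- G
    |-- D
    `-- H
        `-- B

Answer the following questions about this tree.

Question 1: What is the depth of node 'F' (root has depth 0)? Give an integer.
Answer: 3

Derivation:
Path from root to F: C -> A -> E -> F
Depth = number of edges = 3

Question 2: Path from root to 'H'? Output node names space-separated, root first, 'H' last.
Answer: C A H

Derivation:
Walk down from root: C -> A -> H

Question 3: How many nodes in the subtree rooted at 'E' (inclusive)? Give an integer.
Answer: 2

Derivation:
Subtree rooted at E contains: E, F
Count = 2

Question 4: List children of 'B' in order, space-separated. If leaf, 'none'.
Node B's children (from adjacency): (leaf)

Answer: none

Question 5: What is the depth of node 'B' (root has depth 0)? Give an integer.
Path from root to B: C -> A -> H -> B
Depth = number of edges = 3

Answer: 3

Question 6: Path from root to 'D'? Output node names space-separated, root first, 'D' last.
Walk down from root: C -> A -> D

Answer: C A D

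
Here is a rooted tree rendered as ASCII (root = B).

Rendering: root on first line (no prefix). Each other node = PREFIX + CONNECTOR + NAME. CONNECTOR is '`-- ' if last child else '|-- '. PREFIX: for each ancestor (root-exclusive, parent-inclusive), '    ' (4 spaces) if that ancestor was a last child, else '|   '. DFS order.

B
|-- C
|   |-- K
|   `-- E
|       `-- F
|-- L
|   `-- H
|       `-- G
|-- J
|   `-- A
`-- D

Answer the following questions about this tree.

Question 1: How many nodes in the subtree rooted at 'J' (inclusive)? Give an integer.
Subtree rooted at J contains: A, J
Count = 2

Answer: 2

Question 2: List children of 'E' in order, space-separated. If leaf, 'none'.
Answer: F

Derivation:
Node E's children (from adjacency): F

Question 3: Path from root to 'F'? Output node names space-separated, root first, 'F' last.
Answer: B C E F

Derivation:
Walk down from root: B -> C -> E -> F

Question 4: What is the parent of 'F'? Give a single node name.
Answer: E

Derivation:
Scan adjacency: F appears as child of E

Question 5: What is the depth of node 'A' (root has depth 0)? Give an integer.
Path from root to A: B -> J -> A
Depth = number of edges = 2

Answer: 2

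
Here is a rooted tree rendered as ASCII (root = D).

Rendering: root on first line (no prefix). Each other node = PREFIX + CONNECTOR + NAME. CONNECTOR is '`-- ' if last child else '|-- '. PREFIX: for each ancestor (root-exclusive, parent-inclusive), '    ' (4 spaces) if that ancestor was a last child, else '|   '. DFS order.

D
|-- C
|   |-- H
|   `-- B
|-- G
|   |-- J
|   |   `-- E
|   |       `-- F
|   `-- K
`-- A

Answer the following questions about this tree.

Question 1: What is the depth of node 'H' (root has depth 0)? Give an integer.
Answer: 2

Derivation:
Path from root to H: D -> C -> H
Depth = number of edges = 2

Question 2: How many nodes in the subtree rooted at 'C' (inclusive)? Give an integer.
Subtree rooted at C contains: B, C, H
Count = 3

Answer: 3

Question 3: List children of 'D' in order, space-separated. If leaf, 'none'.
Node D's children (from adjacency): C, G, A

Answer: C G A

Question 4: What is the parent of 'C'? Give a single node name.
Answer: D

Derivation:
Scan adjacency: C appears as child of D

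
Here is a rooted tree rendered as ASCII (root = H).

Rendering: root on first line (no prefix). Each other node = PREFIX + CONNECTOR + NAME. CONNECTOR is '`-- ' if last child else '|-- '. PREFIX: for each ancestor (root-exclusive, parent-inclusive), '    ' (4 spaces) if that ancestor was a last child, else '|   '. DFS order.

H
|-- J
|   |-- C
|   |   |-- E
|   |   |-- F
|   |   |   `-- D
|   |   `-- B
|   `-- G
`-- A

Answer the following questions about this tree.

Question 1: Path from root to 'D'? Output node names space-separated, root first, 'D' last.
Walk down from root: H -> J -> C -> F -> D

Answer: H J C F D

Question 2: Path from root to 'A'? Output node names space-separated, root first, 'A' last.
Walk down from root: H -> A

Answer: H A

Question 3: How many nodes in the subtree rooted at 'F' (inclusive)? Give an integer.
Answer: 2

Derivation:
Subtree rooted at F contains: D, F
Count = 2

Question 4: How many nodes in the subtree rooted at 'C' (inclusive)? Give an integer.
Subtree rooted at C contains: B, C, D, E, F
Count = 5

Answer: 5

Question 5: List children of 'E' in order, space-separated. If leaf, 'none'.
Node E's children (from adjacency): (leaf)

Answer: none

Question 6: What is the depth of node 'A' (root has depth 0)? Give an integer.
Answer: 1

Derivation:
Path from root to A: H -> A
Depth = number of edges = 1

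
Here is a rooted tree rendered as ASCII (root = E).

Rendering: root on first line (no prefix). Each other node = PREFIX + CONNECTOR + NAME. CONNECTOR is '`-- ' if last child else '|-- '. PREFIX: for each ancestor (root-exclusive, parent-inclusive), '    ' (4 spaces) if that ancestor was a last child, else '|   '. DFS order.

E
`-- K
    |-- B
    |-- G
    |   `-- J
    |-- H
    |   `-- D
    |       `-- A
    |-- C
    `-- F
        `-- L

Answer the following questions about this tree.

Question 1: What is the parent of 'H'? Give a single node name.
Answer: K

Derivation:
Scan adjacency: H appears as child of K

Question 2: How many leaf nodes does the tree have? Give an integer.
Answer: 5

Derivation:
Leaves (nodes with no children): A, B, C, J, L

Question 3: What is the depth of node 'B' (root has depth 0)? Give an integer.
Answer: 2

Derivation:
Path from root to B: E -> K -> B
Depth = number of edges = 2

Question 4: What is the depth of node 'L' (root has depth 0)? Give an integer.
Answer: 3

Derivation:
Path from root to L: E -> K -> F -> L
Depth = number of edges = 3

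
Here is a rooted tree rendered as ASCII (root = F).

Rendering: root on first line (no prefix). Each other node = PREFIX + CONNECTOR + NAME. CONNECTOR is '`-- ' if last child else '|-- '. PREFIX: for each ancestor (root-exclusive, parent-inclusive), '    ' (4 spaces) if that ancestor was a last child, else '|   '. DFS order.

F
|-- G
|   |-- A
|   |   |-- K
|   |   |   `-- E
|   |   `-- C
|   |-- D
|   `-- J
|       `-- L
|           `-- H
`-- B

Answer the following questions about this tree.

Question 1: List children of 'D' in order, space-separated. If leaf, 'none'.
Node D's children (from adjacency): (leaf)

Answer: none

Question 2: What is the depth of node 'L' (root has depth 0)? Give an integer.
Path from root to L: F -> G -> J -> L
Depth = number of edges = 3

Answer: 3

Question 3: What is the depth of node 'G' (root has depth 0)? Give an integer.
Answer: 1

Derivation:
Path from root to G: F -> G
Depth = number of edges = 1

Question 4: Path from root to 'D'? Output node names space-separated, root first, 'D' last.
Answer: F G D

Derivation:
Walk down from root: F -> G -> D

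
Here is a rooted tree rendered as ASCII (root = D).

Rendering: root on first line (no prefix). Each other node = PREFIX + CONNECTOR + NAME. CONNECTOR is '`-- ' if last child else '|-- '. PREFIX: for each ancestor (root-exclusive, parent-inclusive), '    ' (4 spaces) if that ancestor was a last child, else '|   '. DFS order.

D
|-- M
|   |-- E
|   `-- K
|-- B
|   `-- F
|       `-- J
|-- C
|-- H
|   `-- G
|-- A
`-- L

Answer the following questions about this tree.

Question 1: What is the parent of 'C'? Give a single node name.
Answer: D

Derivation:
Scan adjacency: C appears as child of D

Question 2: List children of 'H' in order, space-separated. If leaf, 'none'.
Node H's children (from adjacency): G

Answer: G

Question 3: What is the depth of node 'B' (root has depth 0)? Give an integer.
Path from root to B: D -> B
Depth = number of edges = 1

Answer: 1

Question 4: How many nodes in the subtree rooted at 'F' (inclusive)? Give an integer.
Subtree rooted at F contains: F, J
Count = 2

Answer: 2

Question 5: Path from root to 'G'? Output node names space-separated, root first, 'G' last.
Answer: D H G

Derivation:
Walk down from root: D -> H -> G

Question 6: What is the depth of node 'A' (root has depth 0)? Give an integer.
Answer: 1

Derivation:
Path from root to A: D -> A
Depth = number of edges = 1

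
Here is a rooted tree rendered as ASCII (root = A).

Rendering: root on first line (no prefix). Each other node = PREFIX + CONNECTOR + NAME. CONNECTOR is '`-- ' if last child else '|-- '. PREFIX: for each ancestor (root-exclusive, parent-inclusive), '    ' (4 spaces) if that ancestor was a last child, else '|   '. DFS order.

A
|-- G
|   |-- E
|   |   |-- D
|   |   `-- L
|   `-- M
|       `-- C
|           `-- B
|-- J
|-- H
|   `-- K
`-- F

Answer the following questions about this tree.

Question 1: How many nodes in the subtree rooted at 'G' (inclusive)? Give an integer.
Subtree rooted at G contains: B, C, D, E, G, L, M
Count = 7

Answer: 7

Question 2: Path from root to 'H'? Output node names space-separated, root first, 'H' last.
Walk down from root: A -> H

Answer: A H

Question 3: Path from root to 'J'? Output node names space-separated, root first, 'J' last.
Walk down from root: A -> J

Answer: A J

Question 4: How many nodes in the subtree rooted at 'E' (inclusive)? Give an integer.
Answer: 3

Derivation:
Subtree rooted at E contains: D, E, L
Count = 3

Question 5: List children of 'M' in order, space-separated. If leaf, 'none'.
Answer: C

Derivation:
Node M's children (from adjacency): C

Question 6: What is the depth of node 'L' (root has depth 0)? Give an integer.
Path from root to L: A -> G -> E -> L
Depth = number of edges = 3

Answer: 3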